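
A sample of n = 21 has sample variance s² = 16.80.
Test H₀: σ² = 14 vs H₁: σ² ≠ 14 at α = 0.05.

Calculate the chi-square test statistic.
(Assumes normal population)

df = n - 1 = 20
χ² = (n-1)s²/σ₀² = 20×16.80/14 = 24.0000
Critical values: χ²_{0.975,20} = 9.591, χ²_{0.025,20} = 34.170
Rejection region: χ² < 9.591 or χ² > 34.170
Decision: fail to reject H₀

Answer: χ² = 24.0000, fail to reject H₀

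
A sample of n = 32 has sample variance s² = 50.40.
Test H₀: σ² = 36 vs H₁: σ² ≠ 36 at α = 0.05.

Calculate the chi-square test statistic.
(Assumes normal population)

Answer: χ² = 43.4000, fail to reject H₀

Derivation:
df = n - 1 = 31
χ² = (n-1)s²/σ₀² = 31×50.40/36 = 43.4000
Critical values: χ²_{0.975,31} = 17.539, χ²_{0.025,31} = 48.232
Rejection region: χ² < 17.539 or χ² > 48.232
Decision: fail to reject H₀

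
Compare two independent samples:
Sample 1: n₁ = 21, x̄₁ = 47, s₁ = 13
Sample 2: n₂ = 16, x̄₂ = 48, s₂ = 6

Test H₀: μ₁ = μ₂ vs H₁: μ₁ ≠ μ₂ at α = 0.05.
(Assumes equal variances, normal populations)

Pooled variance: s²_p = [20×13² + 15×6²]/(35) = 112.0000
s_p = 10.5830
SE = s_p×√(1/n₁ + 1/n₂) = 10.5830×√(1/21 + 1/16) = 3.5119
t = (x̄₁ - x̄₂)/SE = (47 - 48)/3.5119 = -0.2847
df = 35, t-critical = ±2.030
Decision: fail to reject H₀

Answer: t = -0.2847, fail to reject H₀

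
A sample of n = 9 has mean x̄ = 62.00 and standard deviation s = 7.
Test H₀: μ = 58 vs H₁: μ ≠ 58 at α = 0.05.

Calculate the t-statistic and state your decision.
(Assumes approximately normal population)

Answer: t = 1.7143, fail to reject H₀

Derivation:
df = n - 1 = 8
SE = s/√n = 7/√9 = 2.3333
t = (x̄ - μ₀)/SE = (62.00 - 58)/2.3333 = 1.7143
Critical value: t_{0.025,8} = ±2.306
p-value ≈ 0.1248
Decision: fail to reject H₀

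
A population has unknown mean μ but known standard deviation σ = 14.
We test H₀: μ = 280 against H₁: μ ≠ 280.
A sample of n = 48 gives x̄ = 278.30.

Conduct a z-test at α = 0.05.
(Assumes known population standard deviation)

Standard error: SE = σ/√n = 14/√48 = 2.0207
z-statistic: z = (x̄ - μ₀)/SE = (278.30 - 280)/2.0207 = -0.8413
Critical value: ±1.960
p-value = 0.4002
Decision: fail to reject H₀

Answer: z = -0.8413, fail to reject H₀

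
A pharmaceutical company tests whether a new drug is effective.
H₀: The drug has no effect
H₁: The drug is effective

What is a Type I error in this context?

Type I error: rejecting H₀ when it is actually true (false positive).
Type II error: failing to reject H₀ when H₁ is actually true (false negative).

Answer: Concluding the drug is effective when it actually has no effect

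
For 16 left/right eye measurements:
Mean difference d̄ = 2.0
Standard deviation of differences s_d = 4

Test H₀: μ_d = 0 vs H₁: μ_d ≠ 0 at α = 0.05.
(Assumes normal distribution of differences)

df = n - 1 = 15
SE = s_d/√n = 4/√16 = 1.0000
t = d̄/SE = 2.0/1.0000 = 2.0000
Critical value: t_{0.025,15} = ±2.131
p-value ≈ 0.0639
Decision: fail to reject H₀

Answer: t = 2.0000, fail to reject H₀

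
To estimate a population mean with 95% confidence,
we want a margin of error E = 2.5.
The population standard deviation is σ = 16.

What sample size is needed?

z_0.025 = 1.960
n = (z×σ/E)² = (1.960×16/2.5)²
n = 157.3519
Round up: n = 158

Answer: n = 158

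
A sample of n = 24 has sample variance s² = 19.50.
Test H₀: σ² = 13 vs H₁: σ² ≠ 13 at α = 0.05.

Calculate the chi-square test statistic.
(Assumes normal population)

Answer: χ² = 34.5000, fail to reject H₀

Derivation:
df = n - 1 = 23
χ² = (n-1)s²/σ₀² = 23×19.50/13 = 34.5000
Critical values: χ²_{0.975,23} = 11.689, χ²_{0.025,23} = 38.076
Rejection region: χ² < 11.689 or χ² > 38.076
Decision: fail to reject H₀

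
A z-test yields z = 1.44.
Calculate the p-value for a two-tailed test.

Answer: p-value ≈ 0.1499

Derivation:
For z = 1.44:
p = 2×P(Z > |1.44|) = 2×(1 - Φ(1.44)) = 0.1499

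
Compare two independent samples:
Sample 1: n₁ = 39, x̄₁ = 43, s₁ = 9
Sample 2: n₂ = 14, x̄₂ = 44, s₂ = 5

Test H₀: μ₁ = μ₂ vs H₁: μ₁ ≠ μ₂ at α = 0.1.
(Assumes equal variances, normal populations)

Pooled variance: s²_p = [38×9² + 13×5²]/(51) = 66.7255
s_p = 8.1686
SE = s_p×√(1/n₁ + 1/n₂) = 8.1686×√(1/39 + 1/14) = 2.5450
t = (x̄₁ - x̄₂)/SE = (43 - 44)/2.5450 = -0.3929
df = 51, t-critical = ±1.675
Decision: fail to reject H₀

Answer: t = -0.3929, fail to reject H₀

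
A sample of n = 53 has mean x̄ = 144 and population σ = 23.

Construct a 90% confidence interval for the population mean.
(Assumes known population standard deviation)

Confidence level: 90%, α = 0.1
z_0.05 = 1.645
SE = σ/√n = 23/√53 = 3.1593
Margin of error = 1.645 × 3.1593 = 5.1970
CI: x̄ ± margin = 144 ± 5.1970
CI: (138.8030, 149.1970)

Answer: (138.8030, 149.1970)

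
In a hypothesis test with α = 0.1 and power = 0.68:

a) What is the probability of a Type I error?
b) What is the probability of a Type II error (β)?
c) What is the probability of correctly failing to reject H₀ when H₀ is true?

Answer: a) 0.1, b) 0.32, c) 0.9

Derivation:
a) Type I error probability = α = 0.1
b) Power = P(reject H₀ | H₁ true) = 1 - β = 0.68, so Type II error probability = β = 1 - Power = 0.32
c) P(fail to reject H₀ | H₀ true) = 1 - α = 0.9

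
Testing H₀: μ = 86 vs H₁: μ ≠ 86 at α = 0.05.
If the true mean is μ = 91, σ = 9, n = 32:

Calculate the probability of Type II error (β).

SE = σ/√n = 9/√32 = 1.5910
Critical values: μ₀ ± z_0.025×SE = 86 ± 1.960×1.5910
Acceptance region: (82.8816, 89.1184)
Under H₁ (μ = 91): z_high = (89.1184 - 91)/1.5910 = -1.1827, z_low = (82.8816 - 91)/1.5910 = -5.1027
β = P(not reject | H₁) = Φ(-1.1827) - Φ(-5.1027) ≈ 0.1185

Answer: β ≈ 0.1185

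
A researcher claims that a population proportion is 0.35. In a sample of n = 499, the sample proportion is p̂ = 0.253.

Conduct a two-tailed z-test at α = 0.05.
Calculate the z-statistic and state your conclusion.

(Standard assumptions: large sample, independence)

Answer: z = -4.5429, reject H₀

Derivation:
H₀: p = 0.35, H₁: p ≠ 0.35
Standard error: SE = √(p₀(1-p₀)/n) = √(0.35×0.65/499) = 0.021352
z-statistic: z = (p̂ - p₀)/SE = (0.253 - 0.35)/0.021352 = -4.5429
Critical value: z_0.025 = ±1.960
p-value < 0.0001
Decision: reject H₀ at α = 0.05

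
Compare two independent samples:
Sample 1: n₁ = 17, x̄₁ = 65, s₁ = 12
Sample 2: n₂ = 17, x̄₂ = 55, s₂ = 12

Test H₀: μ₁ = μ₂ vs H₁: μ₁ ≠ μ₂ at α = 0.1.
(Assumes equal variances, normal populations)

Pooled variance: s²_p = [16×12² + 16×12²]/(32) = 144.0000
s_p = 12.0000
SE = s_p×√(1/n₁ + 1/n₂) = 12.0000×√(1/17 + 1/17) = 4.1160
t = (x̄₁ - x̄₂)/SE = (65 - 55)/4.1160 = 2.4295
df = 32, t-critical = ±1.694
Decision: reject H₀

Answer: t = 2.4295, reject H₀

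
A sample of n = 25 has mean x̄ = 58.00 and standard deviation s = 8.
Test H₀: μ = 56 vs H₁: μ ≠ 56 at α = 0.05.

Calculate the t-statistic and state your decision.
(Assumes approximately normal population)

df = n - 1 = 24
SE = s/√n = 8/√25 = 1.6000
t = (x̄ - μ₀)/SE = (58.00 - 56)/1.6000 = 1.2500
Critical value: t_{0.025,24} = ±2.064
p-value ≈ 0.2234
Decision: fail to reject H₀

Answer: t = 1.2500, fail to reject H₀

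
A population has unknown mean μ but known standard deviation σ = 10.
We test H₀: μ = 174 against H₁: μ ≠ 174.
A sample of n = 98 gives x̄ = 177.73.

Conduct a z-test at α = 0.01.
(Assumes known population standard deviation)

Standard error: SE = σ/√n = 10/√98 = 1.0102
z-statistic: z = (x̄ - μ₀)/SE = (177.73 - 174)/1.0102 = 3.6923
Critical value: ±2.576
p-value = 0.0002
Decision: reject H₀

Answer: z = 3.6923, reject H₀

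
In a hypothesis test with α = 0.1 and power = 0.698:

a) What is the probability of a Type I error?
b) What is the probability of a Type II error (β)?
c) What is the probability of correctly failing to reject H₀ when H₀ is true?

Answer: a) 0.1, b) 0.302, c) 0.9

Derivation:
a) Type I error probability = α = 0.1
b) Power = P(reject H₀ | H₁ true) = 1 - β = 0.698, so Type II error probability = β = 1 - Power = 0.302
c) P(fail to reject H₀ | H₀ true) = 1 - α = 0.9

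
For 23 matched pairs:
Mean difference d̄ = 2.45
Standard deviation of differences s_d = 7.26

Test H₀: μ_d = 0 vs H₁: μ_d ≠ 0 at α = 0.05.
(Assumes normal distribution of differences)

Answer: t = 1.6184, fail to reject H₀

Derivation:
df = n - 1 = 22
SE = s_d/√n = 7.26/√23 = 1.5138
t = d̄/SE = 2.45/1.5138 = 1.6184
Critical value: t_{0.025,22} = ±2.074
p-value ≈ 0.1198
Decision: fail to reject H₀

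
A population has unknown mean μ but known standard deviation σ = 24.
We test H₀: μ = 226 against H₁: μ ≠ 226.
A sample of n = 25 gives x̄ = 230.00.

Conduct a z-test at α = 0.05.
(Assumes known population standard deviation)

Standard error: SE = σ/√n = 24/√25 = 4.8000
z-statistic: z = (x̄ - μ₀)/SE = (230.00 - 226)/4.8000 = 0.8333
Critical value: ±1.960
p-value = 0.4047
Decision: fail to reject H₀

Answer: z = 0.8333, fail to reject H₀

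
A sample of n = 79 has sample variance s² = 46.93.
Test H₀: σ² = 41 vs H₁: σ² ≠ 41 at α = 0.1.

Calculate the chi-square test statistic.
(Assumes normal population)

df = n - 1 = 78
χ² = (n-1)s²/σ₀² = 78×46.93/41 = 89.2815
Critical values: χ²_{0.95,78} = 58.654, χ²_{0.05,78} = 99.617
Rejection region: χ² < 58.654 or χ² > 99.617
Decision: fail to reject H₀

Answer: χ² = 89.2815, fail to reject H₀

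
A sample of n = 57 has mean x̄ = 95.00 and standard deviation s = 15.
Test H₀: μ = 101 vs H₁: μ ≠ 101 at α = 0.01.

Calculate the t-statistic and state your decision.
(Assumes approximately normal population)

df = n - 1 = 56
SE = s/√n = 15/√57 = 1.9868
t = (x̄ - μ₀)/SE = (95.00 - 101)/1.9868 = -3.0199
Critical value: t_{0.005,56} = ±2.667
p-value ≈ 0.0038
Decision: reject H₀

Answer: t = -3.0199, reject H₀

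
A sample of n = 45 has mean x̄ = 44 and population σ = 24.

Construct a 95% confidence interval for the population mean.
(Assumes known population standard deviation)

Confidence level: 95%, α = 0.05
z_0.025 = 1.960
SE = σ/√n = 24/√45 = 3.5777
Margin of error = 1.960 × 3.5777 = 7.0123
CI: x̄ ± margin = 44 ± 7.0123
CI: (36.9877, 51.0123)

Answer: (36.9877, 51.0123)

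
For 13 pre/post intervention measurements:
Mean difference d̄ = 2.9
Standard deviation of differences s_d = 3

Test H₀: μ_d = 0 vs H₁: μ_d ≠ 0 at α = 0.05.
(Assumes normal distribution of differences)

Answer: t = 3.4852, reject H₀

Derivation:
df = n - 1 = 12
SE = s_d/√n = 3/√13 = 0.8321
t = d̄/SE = 2.9/0.8321 = 3.4852
Critical value: t_{0.025,12} = ±2.179
p-value ≈ 0.0045
Decision: reject H₀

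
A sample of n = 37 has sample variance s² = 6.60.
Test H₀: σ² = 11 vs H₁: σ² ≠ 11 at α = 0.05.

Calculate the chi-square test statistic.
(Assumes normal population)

Answer: χ² = 21.6000, fail to reject H₀

Derivation:
df = n - 1 = 36
χ² = (n-1)s²/σ₀² = 36×6.60/11 = 21.6000
Critical values: χ²_{0.975,36} = 21.336, χ²_{0.025,36} = 54.437
Rejection region: χ² < 21.336 or χ² > 54.437
Decision: fail to reject H₀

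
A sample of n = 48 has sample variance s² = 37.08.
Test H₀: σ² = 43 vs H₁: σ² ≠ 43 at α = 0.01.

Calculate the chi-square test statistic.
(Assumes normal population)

df = n - 1 = 47
χ² = (n-1)s²/σ₀² = 47×37.08/43 = 40.5293
Critical values: χ²_{0.995,47} = 25.775, χ²_{0.005,47} = 75.704
Rejection region: χ² < 25.775 or χ² > 75.704
Decision: fail to reject H₀

Answer: χ² = 40.5293, fail to reject H₀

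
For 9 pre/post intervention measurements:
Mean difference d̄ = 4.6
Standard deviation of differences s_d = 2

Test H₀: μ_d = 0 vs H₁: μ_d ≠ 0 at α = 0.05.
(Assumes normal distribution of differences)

Answer: t = 6.8997, reject H₀

Derivation:
df = n - 1 = 8
SE = s_d/√n = 2/√9 = 0.6667
t = d̄/SE = 4.6/0.6667 = 6.8997
Critical value: t_{0.025,8} = ±2.306
p-value ≈ 0.0001
Decision: reject H₀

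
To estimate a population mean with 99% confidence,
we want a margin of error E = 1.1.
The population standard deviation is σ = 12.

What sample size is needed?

z_0.005 = 2.576
n = (z×σ/E)² = (2.576×12/1.1)²
n = 789.7122
Round up: n = 790

Answer: n = 790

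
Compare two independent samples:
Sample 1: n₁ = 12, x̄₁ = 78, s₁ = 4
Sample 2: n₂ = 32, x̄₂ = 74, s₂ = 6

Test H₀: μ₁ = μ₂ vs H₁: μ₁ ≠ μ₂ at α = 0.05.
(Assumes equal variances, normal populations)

Pooled variance: s²_p = [11×4² + 31×6²]/(42) = 30.7619
s_p = 5.5463
SE = s_p×√(1/n₁ + 1/n₂) = 5.5463×√(1/12 + 1/32) = 1.8774
t = (x̄₁ - x̄₂)/SE = (78 - 74)/1.8774 = 2.1306
df = 42, t-critical = ±2.018
Decision: reject H₀

Answer: t = 2.1306, reject H₀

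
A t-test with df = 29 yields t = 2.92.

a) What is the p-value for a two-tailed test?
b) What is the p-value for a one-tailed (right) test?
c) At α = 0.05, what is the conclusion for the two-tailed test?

Using t-distribution with df = 29:
a) Two-tailed: p = 2×P(T > 2.92) = 0.0067
b) One-tailed: p = P(T > 2.92) = 0.0034
c) 0.0067 < 0.05, reject H₀

Answer: a) 0.0067, b) 0.0034, c) reject H₀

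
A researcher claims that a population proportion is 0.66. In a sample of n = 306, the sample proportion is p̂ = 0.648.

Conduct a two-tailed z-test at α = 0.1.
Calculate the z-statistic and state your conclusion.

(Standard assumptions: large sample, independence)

Answer: z = -0.4431, fail to reject H₀

Derivation:
H₀: p = 0.66, H₁: p ≠ 0.66
Standard error: SE = √(p₀(1-p₀)/n) = √(0.66×0.34/306) = 0.027080
z-statistic: z = (p̂ - p₀)/SE = (0.648 - 0.66)/0.027080 = -0.4431
Critical value: z_0.05 = ±1.645
p-value = 0.6577
Decision: fail to reject H₀ at α = 0.1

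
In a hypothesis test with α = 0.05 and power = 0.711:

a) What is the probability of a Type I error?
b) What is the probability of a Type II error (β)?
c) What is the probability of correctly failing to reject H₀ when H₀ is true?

a) Type I error probability = α = 0.05
b) Power = P(reject H₀ | H₁ true) = 1 - β = 0.711, so Type II error probability = β = 1 - Power = 0.289
c) P(fail to reject H₀ | H₀ true) = 1 - α = 0.95

Answer: a) 0.05, b) 0.289, c) 0.95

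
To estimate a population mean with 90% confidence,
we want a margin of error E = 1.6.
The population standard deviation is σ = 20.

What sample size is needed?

z_0.05 = 1.645
n = (z×σ/E)² = (1.645×20/1.6)²
n = 422.8164
Round up: n = 423

Answer: n = 423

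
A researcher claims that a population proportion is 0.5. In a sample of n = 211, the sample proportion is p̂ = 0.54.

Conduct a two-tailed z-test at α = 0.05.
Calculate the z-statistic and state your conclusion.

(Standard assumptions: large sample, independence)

H₀: p = 0.5, H₁: p ≠ 0.5
Standard error: SE = √(p₀(1-p₀)/n) = √(0.5×0.5/211) = 0.034421
z-statistic: z = (p̂ - p₀)/SE = (0.54 - 0.5)/0.034421 = 1.1621
Critical value: z_0.025 = ±1.960
p-value = 0.2452
Decision: fail to reject H₀ at α = 0.05

Answer: z = 1.1621, fail to reject H₀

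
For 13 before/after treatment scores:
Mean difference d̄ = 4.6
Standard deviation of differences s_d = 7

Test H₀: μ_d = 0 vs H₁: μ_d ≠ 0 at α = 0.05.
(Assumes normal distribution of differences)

df = n - 1 = 12
SE = s_d/√n = 7/√13 = 1.9415
t = d̄/SE = 4.6/1.9415 = 2.3693
Critical value: t_{0.025,12} = ±2.179
p-value ≈ 0.0354
Decision: reject H₀

Answer: t = 2.3693, reject H₀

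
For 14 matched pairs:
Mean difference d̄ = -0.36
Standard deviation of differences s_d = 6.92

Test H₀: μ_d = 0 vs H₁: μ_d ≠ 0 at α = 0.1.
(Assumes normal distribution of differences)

df = n - 1 = 13
SE = s_d/√n = 6.92/√14 = 1.8494
t = d̄/SE = -0.36/1.8494 = -0.1947
Critical value: t_{0.05,13} = ±1.771
p-value ≈ 0.8486
Decision: fail to reject H₀

Answer: t = -0.1947, fail to reject H₀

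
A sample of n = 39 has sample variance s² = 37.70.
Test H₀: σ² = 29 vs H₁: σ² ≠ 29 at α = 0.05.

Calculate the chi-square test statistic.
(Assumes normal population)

Answer: χ² = 49.4000, fail to reject H₀

Derivation:
df = n - 1 = 38
χ² = (n-1)s²/σ₀² = 38×37.70/29 = 49.4000
Critical values: χ²_{0.975,38} = 22.878, χ²_{0.025,38} = 56.896
Rejection region: χ² < 22.878 or χ² > 56.896
Decision: fail to reject H₀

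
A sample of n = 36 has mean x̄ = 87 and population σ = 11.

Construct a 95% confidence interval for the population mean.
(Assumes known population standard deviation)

Answer: (83.4067, 90.5933)

Derivation:
Confidence level: 95%, α = 0.05
z_0.025 = 1.960
SE = σ/√n = 11/√36 = 1.8333
Margin of error = 1.960 × 1.8333 = 3.5933
CI: x̄ ± margin = 87 ± 3.5933
CI: (83.4067, 90.5933)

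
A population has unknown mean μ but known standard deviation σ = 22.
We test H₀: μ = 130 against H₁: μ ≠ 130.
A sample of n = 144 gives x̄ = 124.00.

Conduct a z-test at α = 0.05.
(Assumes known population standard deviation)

Answer: z = -3.2728, reject H₀

Derivation:
Standard error: SE = σ/√n = 22/√144 = 1.8333
z-statistic: z = (x̄ - μ₀)/SE = (124.00 - 130)/1.8333 = -3.2728
Critical value: ±1.960
p-value = 0.0011
Decision: reject H₀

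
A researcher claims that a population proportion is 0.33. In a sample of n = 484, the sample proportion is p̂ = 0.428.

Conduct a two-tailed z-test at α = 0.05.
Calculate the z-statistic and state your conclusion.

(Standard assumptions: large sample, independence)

H₀: p = 0.33, H₁: p ≠ 0.33
Standard error: SE = √(p₀(1-p₀)/n) = √(0.33×0.67/484) = 0.021373
z-statistic: z = (p̂ - p₀)/SE = (0.428 - 0.33)/0.021373 = 4.5852
Critical value: z_0.025 = ±1.960
p-value < 0.0001
Decision: reject H₀ at α = 0.05

Answer: z = 4.5852, reject H₀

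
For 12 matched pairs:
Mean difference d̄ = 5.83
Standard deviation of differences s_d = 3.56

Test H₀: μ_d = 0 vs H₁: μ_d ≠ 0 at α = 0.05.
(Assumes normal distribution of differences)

df = n - 1 = 11
SE = s_d/√n = 3.56/√12 = 1.0277
t = d̄/SE = 5.83/1.0277 = 5.6729
Critical value: t_{0.025,11} = ±2.201
p-value ≈ 0.0001
Decision: reject H₀

Answer: t = 5.6729, reject H₀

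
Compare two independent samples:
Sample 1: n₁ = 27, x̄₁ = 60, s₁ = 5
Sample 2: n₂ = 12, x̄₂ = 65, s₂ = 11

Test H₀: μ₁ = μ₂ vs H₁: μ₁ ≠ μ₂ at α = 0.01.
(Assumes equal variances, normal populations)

Pooled variance: s²_p = [26×5² + 11×11²]/(37) = 53.5405
s_p = 7.3171
SE = s_p×√(1/n₁ + 1/n₂) = 7.3171×√(1/27 + 1/12) = 2.5386
t = (x̄₁ - x̄₂)/SE = (60 - 65)/2.5386 = -1.9696
df = 37, t-critical = ±2.715
Decision: fail to reject H₀

Answer: t = -1.9696, fail to reject H₀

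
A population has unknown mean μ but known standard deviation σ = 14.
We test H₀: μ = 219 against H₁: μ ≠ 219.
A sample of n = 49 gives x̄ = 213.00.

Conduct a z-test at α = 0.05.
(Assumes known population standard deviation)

Answer: z = -3.0000, reject H₀

Derivation:
Standard error: SE = σ/√n = 14/√49 = 2.0000
z-statistic: z = (x̄ - μ₀)/SE = (213.00 - 219)/2.0000 = -3.0000
Critical value: ±1.960
p-value = 0.0027
Decision: reject H₀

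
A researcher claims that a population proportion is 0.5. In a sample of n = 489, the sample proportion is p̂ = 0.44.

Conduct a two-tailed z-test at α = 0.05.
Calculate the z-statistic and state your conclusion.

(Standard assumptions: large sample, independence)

H₀: p = 0.5, H₁: p ≠ 0.5
Standard error: SE = √(p₀(1-p₀)/n) = √(0.5×0.5/489) = 0.022611
z-statistic: z = (p̂ - p₀)/SE = (0.44 - 0.5)/0.022611 = -2.6536
Critical value: z_0.025 = ±1.960
p-value = 0.0080
Decision: reject H₀ at α = 0.05

Answer: z = -2.6536, reject H₀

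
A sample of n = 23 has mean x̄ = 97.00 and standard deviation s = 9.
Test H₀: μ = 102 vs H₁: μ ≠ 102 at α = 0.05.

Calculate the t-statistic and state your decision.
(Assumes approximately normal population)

Answer: t = -2.6644, reject H₀

Derivation:
df = n - 1 = 22
SE = s/√n = 9/√23 = 1.8766
t = (x̄ - μ₀)/SE = (97.00 - 102)/1.8766 = -2.6644
Critical value: t_{0.025,22} = ±2.074
p-value ≈ 0.0142
Decision: reject H₀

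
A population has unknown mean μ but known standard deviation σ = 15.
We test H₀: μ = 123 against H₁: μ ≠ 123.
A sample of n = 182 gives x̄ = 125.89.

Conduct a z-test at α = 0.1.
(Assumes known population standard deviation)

Standard error: SE = σ/√n = 15/√182 = 1.1119
z-statistic: z = (x̄ - μ₀)/SE = (125.89 - 123)/1.1119 = 2.5992
Critical value: ±1.645
p-value = 0.0093
Decision: reject H₀

Answer: z = 2.5992, reject H₀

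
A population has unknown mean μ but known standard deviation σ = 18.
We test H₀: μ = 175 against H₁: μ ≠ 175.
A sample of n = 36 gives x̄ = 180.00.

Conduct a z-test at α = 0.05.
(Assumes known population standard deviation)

Answer: z = 1.6667, fail to reject H₀

Derivation:
Standard error: SE = σ/√n = 18/√36 = 3.0000
z-statistic: z = (x̄ - μ₀)/SE = (180.00 - 175)/3.0000 = 1.6667
Critical value: ±1.960
p-value = 0.0956
Decision: fail to reject H₀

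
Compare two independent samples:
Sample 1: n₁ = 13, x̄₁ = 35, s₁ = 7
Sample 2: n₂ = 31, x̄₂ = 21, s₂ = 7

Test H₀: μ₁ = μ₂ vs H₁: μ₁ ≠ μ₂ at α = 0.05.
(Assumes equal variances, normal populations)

Pooled variance: s²_p = [12×7² + 30×7²]/(42) = 49.0000
s_p = 7.0000
SE = s_p×√(1/n₁ + 1/n₂) = 7.0000×√(1/13 + 1/31) = 2.3130
t = (x̄₁ - x̄₂)/SE = (35 - 21)/2.3130 = 6.0527
df = 42, t-critical = ±2.018
Decision: reject H₀

Answer: t = 6.0527, reject H₀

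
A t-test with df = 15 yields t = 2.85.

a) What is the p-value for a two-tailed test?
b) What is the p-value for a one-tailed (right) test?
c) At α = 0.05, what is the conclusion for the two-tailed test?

Answer: a) 0.0122, b) 0.0061, c) reject H₀

Derivation:
Using t-distribution with df = 15:
a) Two-tailed: p = 2×P(T > 2.85) = 0.0122
b) One-tailed: p = P(T > 2.85) = 0.0061
c) 0.0122 < 0.05, reject H₀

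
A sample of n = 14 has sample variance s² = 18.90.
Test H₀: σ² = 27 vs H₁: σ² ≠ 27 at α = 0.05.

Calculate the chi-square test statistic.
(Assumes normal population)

Answer: χ² = 9.1000, fail to reject H₀

Derivation:
df = n - 1 = 13
χ² = (n-1)s²/σ₀² = 13×18.90/27 = 9.1000
Critical values: χ²_{0.975,13} = 5.009, χ²_{0.025,13} = 24.736
Rejection region: χ² < 5.009 or χ² > 24.736
Decision: fail to reject H₀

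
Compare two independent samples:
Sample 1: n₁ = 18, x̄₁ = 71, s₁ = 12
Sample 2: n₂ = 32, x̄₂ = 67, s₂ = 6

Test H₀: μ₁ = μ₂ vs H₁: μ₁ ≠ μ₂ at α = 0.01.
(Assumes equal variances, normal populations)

Pooled variance: s²_p = [17×12² + 31×6²]/(48) = 74.2500
s_p = 8.6168
SE = s_p×√(1/n₁ + 1/n₂) = 8.6168×√(1/18 + 1/32) = 2.5387
t = (x̄₁ - x̄₂)/SE = (71 - 67)/2.5387 = 1.5756
df = 48, t-critical = ±2.682
Decision: fail to reject H₀

Answer: t = 1.5756, fail to reject H₀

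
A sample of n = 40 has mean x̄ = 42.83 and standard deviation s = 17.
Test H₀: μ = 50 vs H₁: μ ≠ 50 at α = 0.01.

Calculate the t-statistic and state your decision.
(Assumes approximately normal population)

df = n - 1 = 39
SE = s/√n = 17/√40 = 2.6879
t = (x̄ - μ₀)/SE = (42.83 - 50)/2.6879 = -2.6675
Critical value: t_{0.005,39} = ±2.708
p-value ≈ 0.0111
Decision: fail to reject H₀

Answer: t = -2.6675, fail to reject H₀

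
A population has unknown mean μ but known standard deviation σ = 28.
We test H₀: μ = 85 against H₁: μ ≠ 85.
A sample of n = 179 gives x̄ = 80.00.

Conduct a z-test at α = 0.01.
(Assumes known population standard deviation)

Answer: z = -2.3891, fail to reject H₀

Derivation:
Standard error: SE = σ/√n = 28/√179 = 2.0928
z-statistic: z = (x̄ - μ₀)/SE = (80.00 - 85)/2.0928 = -2.3891
Critical value: ±2.576
p-value = 0.0169
Decision: fail to reject H₀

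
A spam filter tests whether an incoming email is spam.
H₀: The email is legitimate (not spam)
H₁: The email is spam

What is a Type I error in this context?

Type I error: rejecting H₀ when it is actually true (false positive).
Type II error: failing to reject H₀ when H₁ is actually true (false negative).

Answer: Marking a legitimate email as spam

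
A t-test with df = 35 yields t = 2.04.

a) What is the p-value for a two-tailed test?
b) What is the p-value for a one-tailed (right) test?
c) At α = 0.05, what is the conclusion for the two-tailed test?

Using t-distribution with df = 35:
a) Two-tailed: p = 2×P(T > 2.04) = 0.0490
b) One-tailed: p = P(T > 2.04) = 0.0245
c) 0.0490 < 0.05, reject H₀

Answer: a) 0.0490, b) 0.0245, c) reject H₀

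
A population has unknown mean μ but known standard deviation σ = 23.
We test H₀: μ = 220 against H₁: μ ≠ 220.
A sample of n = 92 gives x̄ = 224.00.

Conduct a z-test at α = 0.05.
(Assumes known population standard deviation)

Standard error: SE = σ/√n = 23/√92 = 2.3979
z-statistic: z = (x̄ - μ₀)/SE = (224.00 - 220)/2.3979 = 1.6681
Critical value: ±1.960
p-value = 0.0953
Decision: fail to reject H₀

Answer: z = 1.6681, fail to reject H₀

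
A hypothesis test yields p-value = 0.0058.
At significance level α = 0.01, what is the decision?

Answer: reject H₀

Derivation:
Compare p-value to α:
0.0058 < 0.01
Decision: reject H₀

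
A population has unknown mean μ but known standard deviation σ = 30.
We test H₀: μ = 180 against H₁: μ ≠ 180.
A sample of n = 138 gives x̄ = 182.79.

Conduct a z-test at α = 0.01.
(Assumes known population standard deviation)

Standard error: SE = σ/√n = 30/√138 = 2.5538
z-statistic: z = (x̄ - μ₀)/SE = (182.79 - 180)/2.5538 = 1.0925
Critical value: ±2.576
p-value = 0.2746
Decision: fail to reject H₀

Answer: z = 1.0925, fail to reject H₀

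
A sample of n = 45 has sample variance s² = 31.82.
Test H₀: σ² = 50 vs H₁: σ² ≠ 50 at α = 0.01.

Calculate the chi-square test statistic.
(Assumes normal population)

Answer: χ² = 28.0016, fail to reject H₀

Derivation:
df = n - 1 = 44
χ² = (n-1)s²/σ₀² = 44×31.82/50 = 28.0016
Critical values: χ²_{0.995,44} = 23.584, χ²_{0.005,44} = 71.893
Rejection region: χ² < 23.584 or χ² > 71.893
Decision: fail to reject H₀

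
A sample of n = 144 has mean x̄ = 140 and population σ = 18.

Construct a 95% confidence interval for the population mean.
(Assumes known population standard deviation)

Answer: (137.0600, 142.9400)

Derivation:
Confidence level: 95%, α = 0.05
z_0.025 = 1.960
SE = σ/√n = 18/√144 = 1.5000
Margin of error = 1.960 × 1.5000 = 2.9400
CI: x̄ ± margin = 140 ± 2.9400
CI: (137.0600, 142.9400)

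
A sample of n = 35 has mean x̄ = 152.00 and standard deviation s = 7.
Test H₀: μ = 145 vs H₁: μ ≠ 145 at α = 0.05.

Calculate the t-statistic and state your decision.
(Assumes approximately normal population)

Answer: t = 5.9162, reject H₀

Derivation:
df = n - 1 = 34
SE = s/√n = 7/√35 = 1.1832
t = (x̄ - μ₀)/SE = (152.00 - 145)/1.1832 = 5.9162
Critical value: t_{0.025,34} = ±2.032
p-value < 0.0001
Decision: reject H₀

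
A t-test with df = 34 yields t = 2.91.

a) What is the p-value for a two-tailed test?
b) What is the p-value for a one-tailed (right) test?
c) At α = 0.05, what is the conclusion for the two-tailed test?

Using t-distribution with df = 34:
a) Two-tailed: p = 2×P(T > 2.91) = 0.0063
b) One-tailed: p = P(T > 2.91) = 0.0032
c) 0.0063 < 0.05, reject H₀

Answer: a) 0.0063, b) 0.0032, c) reject H₀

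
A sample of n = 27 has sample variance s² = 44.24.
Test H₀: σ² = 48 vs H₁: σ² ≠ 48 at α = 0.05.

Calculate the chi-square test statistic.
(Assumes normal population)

Answer: χ² = 23.9633, fail to reject H₀

Derivation:
df = n - 1 = 26
χ² = (n-1)s²/σ₀² = 26×44.24/48 = 23.9633
Critical values: χ²_{0.975,26} = 13.844, χ²_{0.025,26} = 41.923
Rejection region: χ² < 13.844 or χ² > 41.923
Decision: fail to reject H₀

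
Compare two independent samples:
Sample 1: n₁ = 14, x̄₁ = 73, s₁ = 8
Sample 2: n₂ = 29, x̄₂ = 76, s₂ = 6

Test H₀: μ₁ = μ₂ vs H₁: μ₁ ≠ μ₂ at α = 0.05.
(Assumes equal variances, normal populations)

Answer: t = -1.3760, fail to reject H₀

Derivation:
Pooled variance: s²_p = [13×8² + 28×6²]/(41) = 44.8780
s_p = 6.6991
SE = s_p×√(1/n₁ + 1/n₂) = 6.6991×√(1/14 + 1/29) = 2.1802
t = (x̄₁ - x̄₂)/SE = (73 - 76)/2.1802 = -1.3760
df = 41, t-critical = ±2.020
Decision: fail to reject H₀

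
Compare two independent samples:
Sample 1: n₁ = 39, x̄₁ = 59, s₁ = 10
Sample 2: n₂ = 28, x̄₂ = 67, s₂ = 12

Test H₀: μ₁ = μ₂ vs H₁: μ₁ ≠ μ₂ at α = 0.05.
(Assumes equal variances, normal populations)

Pooled variance: s²_p = [38×10² + 27×12²]/(65) = 118.2769
s_p = 10.8755
SE = s_p×√(1/n₁ + 1/n₂) = 10.8755×√(1/39 + 1/28) = 2.6939
t = (x̄₁ - x̄₂)/SE = (59 - 67)/2.6939 = -2.9697
df = 65, t-critical = ±1.997
Decision: reject H₀

Answer: t = -2.9697, reject H₀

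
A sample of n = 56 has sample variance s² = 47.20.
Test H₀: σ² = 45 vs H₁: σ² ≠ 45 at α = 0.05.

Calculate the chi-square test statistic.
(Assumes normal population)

df = n - 1 = 55
χ² = (n-1)s²/σ₀² = 55×47.20/45 = 57.6889
Critical values: χ²_{0.975,55} = 36.398, χ²_{0.025,55} = 77.380
Rejection region: χ² < 36.398 or χ² > 77.380
Decision: fail to reject H₀

Answer: χ² = 57.6889, fail to reject H₀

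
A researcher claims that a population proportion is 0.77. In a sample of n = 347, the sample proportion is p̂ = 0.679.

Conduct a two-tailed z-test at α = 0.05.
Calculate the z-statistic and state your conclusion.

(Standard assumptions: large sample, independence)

H₀: p = 0.77, H₁: p ≠ 0.77
Standard error: SE = √(p₀(1-p₀)/n) = √(0.77×0.23/347) = 0.022591
z-statistic: z = (p̂ - p₀)/SE = (0.679 - 0.77)/0.022591 = -4.0282
Critical value: z_0.025 = ±1.960
p-value = 0.0001
Decision: reject H₀ at α = 0.05

Answer: z = -4.0282, reject H₀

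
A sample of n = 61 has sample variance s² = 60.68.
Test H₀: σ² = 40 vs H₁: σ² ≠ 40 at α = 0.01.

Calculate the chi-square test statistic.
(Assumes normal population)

Answer: χ² = 91.0200, fail to reject H₀

Derivation:
df = n - 1 = 60
χ² = (n-1)s²/σ₀² = 60×60.68/40 = 91.0200
Critical values: χ²_{0.995,60} = 35.534, χ²_{0.005,60} = 91.952
Rejection region: χ² < 35.534 or χ² > 91.952
Decision: fail to reject H₀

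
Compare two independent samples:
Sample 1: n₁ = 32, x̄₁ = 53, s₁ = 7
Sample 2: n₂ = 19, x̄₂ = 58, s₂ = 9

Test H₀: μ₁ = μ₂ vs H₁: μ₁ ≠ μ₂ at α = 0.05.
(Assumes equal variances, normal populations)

Pooled variance: s²_p = [31×7² + 18×9²]/(49) = 60.7551
s_p = 7.7946
SE = s_p×√(1/n₁ + 1/n₂) = 7.7946×√(1/32 + 1/19) = 2.2575
t = (x̄₁ - x̄₂)/SE = (53 - 58)/2.2575 = -2.2148
df = 49, t-critical = ±2.010
Decision: reject H₀

Answer: t = -2.2148, reject H₀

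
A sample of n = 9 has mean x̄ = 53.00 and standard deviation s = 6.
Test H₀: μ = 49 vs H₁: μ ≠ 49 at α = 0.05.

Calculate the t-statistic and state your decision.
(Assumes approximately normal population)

df = n - 1 = 8
SE = s/√n = 6/√9 = 2.0000
t = (x̄ - μ₀)/SE = (53.00 - 49)/2.0000 = 2.0000
Critical value: t_{0.025,8} = ±2.306
p-value ≈ 0.0805
Decision: fail to reject H₀

Answer: t = 2.0000, fail to reject H₀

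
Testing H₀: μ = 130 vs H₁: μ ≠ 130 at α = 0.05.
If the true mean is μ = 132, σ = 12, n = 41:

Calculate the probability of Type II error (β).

SE = σ/√n = 12/√41 = 1.8741
Critical values: μ₀ ± z_0.025×SE = 130 ± 1.960×1.8741
Acceptance region: (126.3268, 133.6732)
Under H₁ (μ = 132): z_high = (133.6732 - 132)/1.8741 = 0.8928, z_low = (126.3268 - 132)/1.8741 = -3.0272
β = P(not reject | H₁) = Φ(0.8928) - Φ(-3.0272) ≈ 0.8128

Answer: β ≈ 0.8128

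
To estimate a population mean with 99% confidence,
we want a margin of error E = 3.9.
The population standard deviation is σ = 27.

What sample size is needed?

z_0.005 = 2.576
n = (z×σ/E)² = (2.576×27/3.9)²
n = 318.0461
Round up: n = 319

Answer: n = 319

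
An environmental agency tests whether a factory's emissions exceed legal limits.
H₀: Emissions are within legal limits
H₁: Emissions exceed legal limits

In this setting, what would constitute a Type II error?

Answer: Failing to cite a factory whose emissions actually exceed the limit

Derivation:
Type I error (α): Rejecting H₀ when H₀ is true
Type II error (β): Failing to reject H₀ when H₁ is true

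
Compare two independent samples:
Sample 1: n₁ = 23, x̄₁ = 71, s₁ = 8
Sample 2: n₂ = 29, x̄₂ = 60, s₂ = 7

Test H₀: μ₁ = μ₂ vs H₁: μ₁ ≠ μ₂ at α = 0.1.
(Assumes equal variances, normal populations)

Answer: t = 5.2834, reject H₀

Derivation:
Pooled variance: s²_p = [22×8² + 28×7²]/(50) = 55.6000
s_p = 7.4565
SE = s_p×√(1/n₁ + 1/n₂) = 7.4565×√(1/23 + 1/29) = 2.0820
t = (x̄₁ - x̄₂)/SE = (71 - 60)/2.0820 = 5.2834
df = 50, t-critical = ±1.676
Decision: reject H₀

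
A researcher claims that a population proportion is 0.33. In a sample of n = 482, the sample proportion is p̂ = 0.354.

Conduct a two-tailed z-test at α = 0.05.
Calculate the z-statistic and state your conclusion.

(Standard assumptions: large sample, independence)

H₀: p = 0.33, H₁: p ≠ 0.33
Standard error: SE = √(p₀(1-p₀)/n) = √(0.33×0.67/482) = 0.021418
z-statistic: z = (p̂ - p₀)/SE = (0.354 - 0.33)/0.021418 = 1.1206
Critical value: z_0.025 = ±1.960
p-value = 0.2625
Decision: fail to reject H₀ at α = 0.05

Answer: z = 1.1206, fail to reject H₀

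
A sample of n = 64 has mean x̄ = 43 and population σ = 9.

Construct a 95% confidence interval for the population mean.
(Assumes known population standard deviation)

Confidence level: 95%, α = 0.05
z_0.025 = 1.960
SE = σ/√n = 9/√64 = 1.1250
Margin of error = 1.960 × 1.1250 = 2.2050
CI: x̄ ± margin = 43 ± 2.2050
CI: (40.7950, 45.2050)

Answer: (40.7950, 45.2050)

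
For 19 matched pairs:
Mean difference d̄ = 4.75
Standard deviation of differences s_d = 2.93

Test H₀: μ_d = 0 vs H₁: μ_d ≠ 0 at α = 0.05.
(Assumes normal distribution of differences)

df = n - 1 = 18
SE = s_d/√n = 2.93/√19 = 0.6722
t = d̄/SE = 4.75/0.6722 = 7.0663
Critical value: t_{0.025,18} = ±2.101
p-value < 0.0001
Decision: reject H₀

Answer: t = 7.0663, reject H₀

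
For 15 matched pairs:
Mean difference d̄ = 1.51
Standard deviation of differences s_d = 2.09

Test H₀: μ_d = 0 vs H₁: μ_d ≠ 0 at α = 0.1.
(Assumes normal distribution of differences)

df = n - 1 = 14
SE = s_d/√n = 2.09/√15 = 0.5396
t = d̄/SE = 1.51/0.5396 = 2.7984
Critical value: t_{0.05,14} = ±1.761
p-value ≈ 0.0142
Decision: reject H₀

Answer: t = 2.7984, reject H₀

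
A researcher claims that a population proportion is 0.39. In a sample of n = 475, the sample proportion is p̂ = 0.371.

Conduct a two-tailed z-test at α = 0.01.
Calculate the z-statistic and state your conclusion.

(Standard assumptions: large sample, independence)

Answer: z = -0.8490, fail to reject H₀

Derivation:
H₀: p = 0.39, H₁: p ≠ 0.39
Standard error: SE = √(p₀(1-p₀)/n) = √(0.39×0.61/475) = 0.022380
z-statistic: z = (p̂ - p₀)/SE = (0.371 - 0.39)/0.022380 = -0.8490
Critical value: z_0.005 = ±2.576
p-value = 0.3959
Decision: fail to reject H₀ at α = 0.01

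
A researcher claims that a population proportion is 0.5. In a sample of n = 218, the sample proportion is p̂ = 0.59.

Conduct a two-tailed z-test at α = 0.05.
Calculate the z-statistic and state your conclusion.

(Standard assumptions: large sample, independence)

H₀: p = 0.5, H₁: p ≠ 0.5
Standard error: SE = √(p₀(1-p₀)/n) = √(0.5×0.5/218) = 0.033864
z-statistic: z = (p̂ - p₀)/SE = (0.59 - 0.5)/0.033864 = 2.6577
Critical value: z_0.025 = ±1.960
p-value = 0.0079
Decision: reject H₀ at α = 0.05

Answer: z = 2.6577, reject H₀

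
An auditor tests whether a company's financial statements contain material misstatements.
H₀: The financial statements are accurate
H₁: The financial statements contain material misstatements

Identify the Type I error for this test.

Answer: Concluding the statements are misstated when they are actually accurate

Derivation:
Type I error: rejecting H₀ when it is actually true (false positive).
Type II error: failing to reject H₀ when H₁ is actually true (false negative).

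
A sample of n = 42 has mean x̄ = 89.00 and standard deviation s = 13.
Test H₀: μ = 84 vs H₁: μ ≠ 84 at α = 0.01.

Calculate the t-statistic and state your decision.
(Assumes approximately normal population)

Answer: t = 2.4926, fail to reject H₀

Derivation:
df = n - 1 = 41
SE = s/√n = 13/√42 = 2.0059
t = (x̄ - μ₀)/SE = (89.00 - 84)/2.0059 = 2.4926
Critical value: t_{0.005,41} = ±2.701
p-value ≈ 0.0168
Decision: fail to reject H₀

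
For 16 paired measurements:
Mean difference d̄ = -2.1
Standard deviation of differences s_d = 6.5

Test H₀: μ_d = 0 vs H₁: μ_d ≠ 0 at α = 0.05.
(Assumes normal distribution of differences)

df = n - 1 = 15
SE = s_d/√n = 6.5/√16 = 1.6250
t = d̄/SE = -2.1/1.6250 = -1.2923
Critical value: t_{0.025,15} = ±2.131
p-value ≈ 0.2158
Decision: fail to reject H₀

Answer: t = -1.2923, fail to reject H₀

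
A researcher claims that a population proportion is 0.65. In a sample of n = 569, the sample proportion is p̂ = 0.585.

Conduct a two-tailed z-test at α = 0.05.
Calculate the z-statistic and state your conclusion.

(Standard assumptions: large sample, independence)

H₀: p = 0.65, H₁: p ≠ 0.65
Standard error: SE = √(p₀(1-p₀)/n) = √(0.65×0.35/569) = 0.019996
z-statistic: z = (p̂ - p₀)/SE = (0.585 - 0.65)/0.019996 = -3.2507
Critical value: z_0.025 = ±1.960
p-value = 0.0012
Decision: reject H₀ at α = 0.05

Answer: z = -3.2507, reject H₀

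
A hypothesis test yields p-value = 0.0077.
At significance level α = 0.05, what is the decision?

Answer: reject H₀

Derivation:
Compare p-value to α:
0.0077 < 0.05
Decision: reject H₀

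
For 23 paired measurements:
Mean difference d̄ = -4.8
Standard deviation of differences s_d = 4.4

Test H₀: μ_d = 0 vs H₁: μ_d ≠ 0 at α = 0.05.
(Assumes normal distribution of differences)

df = n - 1 = 22
SE = s_d/√n = 4.4/√23 = 0.9175
t = d̄/SE = -4.8/0.9175 = -5.2316
Critical value: t_{0.025,22} = ±2.074
p-value < 0.0001
Decision: reject H₀

Answer: t = -5.2316, reject H₀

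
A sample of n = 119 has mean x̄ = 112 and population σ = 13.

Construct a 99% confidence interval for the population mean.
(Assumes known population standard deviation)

Confidence level: 99%, α = 0.01
z_0.005 = 2.576
SE = σ/√n = 13/√119 = 1.1917
Margin of error = 2.576 × 1.1917 = 3.0698
CI: x̄ ± margin = 112 ± 3.0698
CI: (108.9302, 115.0698)

Answer: (108.9302, 115.0698)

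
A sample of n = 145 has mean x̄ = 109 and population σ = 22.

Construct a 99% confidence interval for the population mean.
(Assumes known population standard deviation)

Confidence level: 99%, α = 0.01
z_0.005 = 2.576
SE = σ/√n = 22/√145 = 1.8270
Margin of error = 2.576 × 1.8270 = 4.7064
CI: x̄ ± margin = 109 ± 4.7064
CI: (104.2936, 113.7064)

Answer: (104.2936, 113.7064)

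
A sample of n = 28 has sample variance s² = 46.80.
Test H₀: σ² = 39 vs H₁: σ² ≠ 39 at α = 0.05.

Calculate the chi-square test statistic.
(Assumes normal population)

df = n - 1 = 27
χ² = (n-1)s²/σ₀² = 27×46.80/39 = 32.4000
Critical values: χ²_{0.975,27} = 14.573, χ²_{0.025,27} = 43.195
Rejection region: χ² < 14.573 or χ² > 43.195
Decision: fail to reject H₀

Answer: χ² = 32.4000, fail to reject H₀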